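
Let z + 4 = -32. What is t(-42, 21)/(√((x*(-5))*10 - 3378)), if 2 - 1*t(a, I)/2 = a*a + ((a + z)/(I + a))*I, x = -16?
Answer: 1840*I*√2578/1289 ≈ 72.478*I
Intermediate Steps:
z = -36 (z = -4 - 32 = -36)
t(a, I) = 4 - 2*a² - 2*I*(-36 + a)/(I + a) (t(a, I) = 4 - 2*(a*a + ((a - 36)/(I + a))*I) = 4 - 2*(a² + ((-36 + a)/(I + a))*I) = 4 - 2*(a² + I*(-36 + a)/(I + a)) = 4 + (-2*a² - 2*I*(-36 + a)/(I + a)) = 4 - 2*a² - 2*I*(-36 + a)/(I + a))
t(-42, 21)/(√((x*(-5))*10 - 3378)) = (2*(-1*(-42)³ + 2*(-42) + 38*21 - 1*21*(-42) - 1*21*(-42)²)/(21 - 42))/(√(-16*(-5)*10 - 3378)) = (2*(-1*(-74088) - 84 + 798 + 882 - 1*21*1764)/(-21))/(√(80*10 - 3378)) = (2*(-1/21)*(74088 - 84 + 798 + 882 - 37044))/(√(800 - 3378)) = (2*(-1/21)*38640)/(√(-2578)) = -3680*(-I*√2578/2578) = -(-1840)*I*√2578/1289 = 1840*I*√2578/1289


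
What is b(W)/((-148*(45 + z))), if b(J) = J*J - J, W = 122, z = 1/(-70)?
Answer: -258335/116513 ≈ -2.2172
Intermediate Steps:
z = -1/70 ≈ -0.014286
b(J) = J**2 - J
b(W)/((-148*(45 + z))) = (122*(-1 + 122))/((-148*(45 - 1/70))) = (122*121)/((-148*3149/70)) = 14762/(-233026/35) = 14762*(-35/233026) = -258335/116513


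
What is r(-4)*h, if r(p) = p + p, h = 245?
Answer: -1960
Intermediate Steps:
r(p) = 2*p
r(-4)*h = (2*(-4))*245 = -8*245 = -1960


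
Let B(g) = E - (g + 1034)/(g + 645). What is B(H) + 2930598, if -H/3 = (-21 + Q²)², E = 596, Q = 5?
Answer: 1749921832/597 ≈ 2.9312e+6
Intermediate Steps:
H = -48 (H = -3*(-21 + 5²)² = -3*(-21 + 25)² = -3*4² = -3*16 = -48)
B(g) = 596 - (1034 + g)/(645 + g) (B(g) = 596 - (g + 1034)/(g + 645) = 596 - (1034 + g)/(645 + g))
B(H) + 2930598 = (383386 + 595*(-48))/(645 - 48) + 2930598 = (383386 - 28560)/597 + 2930598 = (1/597)*354826 + 2930598 = 354826/597 + 2930598 = 1749921832/597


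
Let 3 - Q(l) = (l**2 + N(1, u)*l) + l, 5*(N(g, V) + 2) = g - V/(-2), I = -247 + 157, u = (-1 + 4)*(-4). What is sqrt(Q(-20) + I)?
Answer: I*sqrt(527) ≈ 22.956*I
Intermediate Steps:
u = -12 (u = 3*(-4) = -12)
I = -90
N(g, V) = -2 + g/5 + V/10 (N(g, V) = -2 + (g - V/(-2))/5 = -2 + (g - V*(-1)/2)/5 = -2 + (g - (-1)*V/2)/5 = -2 + (g + V/2)/5 = -2 + (g/5 + V/10) = -2 + g/5 + V/10)
Q(l) = 3 - l**2 + 2*l (Q(l) = 3 - ((l**2 + (-2 + (1/5)*1 + (1/10)*(-12))*l) + l) = 3 - ((l**2 + (-2 + 1/5 - 6/5)*l) + l) = 3 - ((l**2 - 3*l) + l) = 3 - (l**2 - 2*l) = 3 + (-l**2 + 2*l) = 3 - l**2 + 2*l)
sqrt(Q(-20) + I) = sqrt((3 - 1*(-20)**2 + 2*(-20)) - 90) = sqrt((3 - 1*400 - 40) - 90) = sqrt((3 - 400 - 40) - 90) = sqrt(-437 - 90) = sqrt(-527) = I*sqrt(527)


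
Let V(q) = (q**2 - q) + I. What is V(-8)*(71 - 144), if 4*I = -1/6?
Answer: -126071/24 ≈ -5253.0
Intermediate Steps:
I = -1/24 (I = (-1/6)/4 = (-1*1/6)/4 = (1/4)*(-1/6) = -1/24 ≈ -0.041667)
V(q) = -1/24 + q**2 - q (V(q) = (q**2 - q) - 1/24 = -1/24 + q**2 - q)
V(-8)*(71 - 144) = (-1/24 + (-8)**2 - 1*(-8))*(71 - 144) = (-1/24 + 64 + 8)*(-73) = (1727/24)*(-73) = -126071/24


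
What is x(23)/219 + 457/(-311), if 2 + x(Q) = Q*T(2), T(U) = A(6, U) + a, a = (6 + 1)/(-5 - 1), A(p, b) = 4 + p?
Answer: -225121/408654 ≈ -0.55088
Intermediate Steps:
a = -7/6 (a = 7/(-6) = 7*(-1/6) = -7/6 ≈ -1.1667)
T(U) = 53/6 (T(U) = (4 + 6) - 7/6 = 10 - 7/6 = 53/6)
x(Q) = -2 + 53*Q/6 (x(Q) = -2 + Q*(53/6) = -2 + 53*Q/6)
x(23)/219 + 457/(-311) = (-2 + (53/6)*23)/219 + 457/(-311) = (-2 + 1219/6)*(1/219) + 457*(-1/311) = (1207/6)*(1/219) - 457/311 = 1207/1314 - 457/311 = -225121/408654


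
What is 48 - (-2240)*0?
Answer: 48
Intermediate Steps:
48 - (-2240)*0 = 48 - 140*0 = 48 + 0 = 48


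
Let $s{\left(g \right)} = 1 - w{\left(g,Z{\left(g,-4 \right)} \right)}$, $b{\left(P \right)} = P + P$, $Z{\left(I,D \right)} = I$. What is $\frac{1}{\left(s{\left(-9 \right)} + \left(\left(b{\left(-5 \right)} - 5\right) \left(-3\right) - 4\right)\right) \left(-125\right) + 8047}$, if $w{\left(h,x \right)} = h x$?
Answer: $\frac{1}{12922} \approx 7.7387 \cdot 10^{-5}$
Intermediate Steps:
$b{\left(P \right)} = 2 P$
$s{\left(g \right)} = 1 - g^{2}$ ($s{\left(g \right)} = 1 - g g = 1 - g^{2}$)
$\frac{1}{\left(s{\left(-9 \right)} + \left(\left(b{\left(-5 \right)} - 5\right) \left(-3\right) - 4\right)\right) \left(-125\right) + 8047} = \frac{1}{\left(\left(1 - \left(-9\right)^{2}\right) - \left(4 - \left(2 \left(-5\right) - 5\right) \left(-3\right)\right)\right) \left(-125\right) + 8047} = \frac{1}{\left(\left(1 - 81\right) - \left(4 - \left(-10 - 5\right) \left(-3\right)\right)\right) \left(-125\right) + 8047} = \frac{1}{\left(\left(1 - 81\right) - -41\right) \left(-125\right) + 8047} = \frac{1}{\left(-80 + \left(45 - 4\right)\right) \left(-125\right) + 8047} = \frac{1}{\left(-80 + 41\right) \left(-125\right) + 8047} = \frac{1}{\left(-39\right) \left(-125\right) + 8047} = \frac{1}{4875 + 8047} = \frac{1}{12922}$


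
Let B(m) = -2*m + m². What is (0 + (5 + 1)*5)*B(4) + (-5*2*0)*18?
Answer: 240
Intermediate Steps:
B(m) = m² - 2*m
(0 + (5 + 1)*5)*B(4) + (-5*2*0)*18 = (0 + (5 + 1)*5)*(4*(-2 + 4)) + (-5*2*0)*18 = (0 + 6*5)*(4*2) - 10*0*18 = (0 + 30)*8 + 0*18 = 30*8 + 0 = 240 + 0 = 240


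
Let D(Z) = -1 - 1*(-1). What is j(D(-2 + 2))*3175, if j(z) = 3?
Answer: 9525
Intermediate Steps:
D(Z) = 0 (D(Z) = -1 + 1 = 0)
j(D(-2 + 2))*3175 = 3*3175 = 9525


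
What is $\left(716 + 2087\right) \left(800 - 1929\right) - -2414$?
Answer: $-3162173$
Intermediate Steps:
$\left(716 + 2087\right) \left(800 - 1929\right) - -2414 = 2803 \left(-1129\right) + 2414 = -3164587 + 2414 = -3162173$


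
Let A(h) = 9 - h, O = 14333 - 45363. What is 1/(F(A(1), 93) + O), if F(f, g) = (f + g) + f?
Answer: -1/30921 ≈ -3.2340e-5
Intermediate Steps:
O = -31030
F(f, g) = g + 2*f
1/(F(A(1), 93) + O) = 1/((93 + 2*(9 - 1*1)) - 31030) = 1/((93 + 2*(9 - 1)) - 31030) = 1/((93 + 2*8) - 31030) = 1/((93 + 16) - 31030) = 1/(109 - 31030) = 1/(-30921) = -1/30921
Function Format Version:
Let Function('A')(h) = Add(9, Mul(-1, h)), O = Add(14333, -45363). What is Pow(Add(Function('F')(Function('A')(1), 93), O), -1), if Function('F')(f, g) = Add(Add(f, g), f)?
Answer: Rational(-1, 30921) ≈ -3.2340e-5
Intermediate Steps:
O = -31030
Function('F')(f, g) = Add(g, Mul(2, f))
Pow(Add(Function('F')(Function('A')(1), 93), O), -1) = Pow(Add(Add(93, Mul(2, Add(9, Mul(-1, 1)))), -31030), -1) = Pow(Add(Add(93, Mul(2, Add(9, -1))), -31030), -1) = Pow(Add(Add(93, Mul(2, 8)), -31030), -1) = Pow(Add(Add(93, 16), -31030), -1) = Pow(Add(109, -31030), -1) = Pow(-30921, -1) = Rational(-1, 30921)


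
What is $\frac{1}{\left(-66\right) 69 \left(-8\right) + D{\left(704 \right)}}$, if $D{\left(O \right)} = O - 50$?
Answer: $\frac{1}{37086} \approx 2.6964 \cdot 10^{-5}$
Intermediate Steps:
$D{\left(O \right)} = -50 + O$ ($D{\left(O \right)} = O - 50 = -50 + O$)
$\frac{1}{\left(-66\right) 69 \left(-8\right) + D{\left(704 \right)}} = \frac{1}{\left(-66\right) 69 \left(-8\right) + \left(-50 + 704\right)} = \frac{1}{\left(-4554\right) \left(-8\right) + 654} = \frac{1}{36432 + 654} = \frac{1}{37086}$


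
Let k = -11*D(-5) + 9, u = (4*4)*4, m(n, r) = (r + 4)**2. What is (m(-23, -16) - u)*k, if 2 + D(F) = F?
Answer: 6880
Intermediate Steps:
m(n, r) = (4 + r)**2
D(F) = -2 + F
u = 64 (u = 16*4 = 64)
k = 86 (k = -11*(-2 - 5) + 9 = -11*(-7) + 9 = 77 + 9 = 86)
(m(-23, -16) - u)*k = ((4 - 16)**2 - 1*64)*86 = ((-12)**2 - 64)*86 = (144 - 64)*86 = 80*86 = 6880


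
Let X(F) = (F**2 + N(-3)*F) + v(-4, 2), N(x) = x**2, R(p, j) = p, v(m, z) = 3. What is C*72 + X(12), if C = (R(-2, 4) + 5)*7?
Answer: 1767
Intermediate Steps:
C = 21 (C = (-2 + 5)*7 = 3*7 = 21)
X(F) = 3 + F**2 + 9*F (X(F) = (F**2 + (-3)**2*F) + 3 = (F**2 + 9*F) + 3 = 3 + F**2 + 9*F)
C*72 + X(12) = 21*72 + (3 + 12**2 + 9*12) = 1512 + (3 + 144 + 108) = 1512 + 255 = 1767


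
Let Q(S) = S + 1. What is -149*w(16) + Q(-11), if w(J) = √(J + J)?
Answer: -10 - 596*√2 ≈ -852.87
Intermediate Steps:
w(J) = √2*√J (w(J) = √(2*J) = √2*√J)
Q(S) = 1 + S
-149*w(16) + Q(-11) = -149*√2*√16 + (1 - 11) = -149*√2*4 - 10 = -596*√2 - 10 = -10 - 596*√2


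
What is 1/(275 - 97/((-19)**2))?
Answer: 361/99178 ≈ 0.0036399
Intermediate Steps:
1/(275 - 97/((-19)**2)) = 1/(275 - 97/361) = 1/(99178/361) = 361/99178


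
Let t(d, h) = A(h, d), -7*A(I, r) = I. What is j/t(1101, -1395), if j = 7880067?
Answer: 6128941/155 ≈ 39542.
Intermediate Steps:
A(I, r) = -I/7
t(d, h) = -h/7
j/t(1101, -1395) = 7880067/((-1/7*(-1395))) = 7880067/(1395/7) = 7880067*(7/1395) = 6128941/155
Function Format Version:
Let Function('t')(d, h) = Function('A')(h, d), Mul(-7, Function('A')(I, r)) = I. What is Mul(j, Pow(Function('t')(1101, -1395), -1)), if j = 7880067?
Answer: Rational(6128941, 155) ≈ 39542.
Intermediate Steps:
Function('A')(I, r) = Mul(Rational(-1, 7), I)
Function('t')(d, h) = Mul(Rational(-1, 7), h)
Mul(j, Pow(Function('t')(1101, -1395), -1)) = Mul(7880067, Pow(Mul(Rational(-1, 7), -1395), -1)) = Mul(7880067, Pow(Rational(1395, 7), -1)) = Mul(7880067, Rational(7, 1395)) = Rational(6128941, 155)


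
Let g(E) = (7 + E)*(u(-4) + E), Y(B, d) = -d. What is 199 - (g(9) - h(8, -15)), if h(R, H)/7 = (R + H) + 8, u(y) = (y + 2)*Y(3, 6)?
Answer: -130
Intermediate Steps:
u(y) = -12 - 6*y (u(y) = (y + 2)*(-1*6) = (2 + y)*(-6) = -12 - 6*y)
h(R, H) = 56 + 7*H + 7*R (h(R, H) = 7*((R + H) + 8) = 7*((H + R) + 8) = 7*(8 + H + R) = 56 + 7*H + 7*R)
g(E) = (7 + E)*(12 + E) (g(E) = (7 + E)*((-12 - 6*(-4)) + E) = (7 + E)*((-12 + 24) + E) = (7 + E)*(12 + E))
199 - (g(9) - h(8, -15)) = 199 - ((84 + 9² + 19*9) - (56 + 7*(-15) + 7*8)) = 199 - ((84 + 81 + 171) - (56 - 105 + 56)) = 199 - (336 - 1*7) = 199 - (336 - 7) = 199 - 1*329 = 199 - 329 = -130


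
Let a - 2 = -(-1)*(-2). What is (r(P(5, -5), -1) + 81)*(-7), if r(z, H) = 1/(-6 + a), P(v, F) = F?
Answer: -3395/6 ≈ -565.83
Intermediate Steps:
a = 0 (a = 2 - (-1)*(-2) = 2 - 1*2 = 2 - 2 = 0)
r(z, H) = -⅙ (r(z, H) = 1/(-6 + 0) = 1/(-6) = -⅙)
(r(P(5, -5), -1) + 81)*(-7) = (-⅙ + 81)*(-7) = (485/6)*(-7) = -3395/6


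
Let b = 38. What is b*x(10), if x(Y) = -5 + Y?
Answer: 190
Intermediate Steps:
b*x(10) = 38*(-5 + 10) = 38*5 = 190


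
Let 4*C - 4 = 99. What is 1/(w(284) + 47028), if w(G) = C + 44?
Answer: 4/188391 ≈ 2.1232e-5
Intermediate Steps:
C = 103/4 (C = 1 + (¼)*99 = 1 + 99/4 = 103/4 ≈ 25.750)
w(G) = 279/4 (w(G) = 103/4 + 44 = 279/4)
1/(w(284) + 47028) = 1/(279/4 + 47028) = 1/(188391/4) = 4/188391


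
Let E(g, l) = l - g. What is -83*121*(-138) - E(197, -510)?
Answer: 1386641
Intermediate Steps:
-83*121*(-138) - E(197, -510) = -83*121*(-138) - (-510 - 1*197) = -10043*(-138) - (-510 - 197) = 1385934 - 1*(-707) = 1385934 + 707 = 1386641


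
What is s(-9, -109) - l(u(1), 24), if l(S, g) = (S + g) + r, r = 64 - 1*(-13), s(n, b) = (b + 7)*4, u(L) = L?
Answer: -510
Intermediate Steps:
s(n, b) = 28 + 4*b (s(n, b) = (7 + b)*4 = 28 + 4*b)
r = 77 (r = 64 + 13 = 77)
l(S, g) = 77 + S + g (l(S, g) = (S + g) + 77 = 77 + S + g)
s(-9, -109) - l(u(1), 24) = (28 + 4*(-109)) - (77 + 1 + 24) = (28 - 436) - 1*102 = -408 - 102 = -510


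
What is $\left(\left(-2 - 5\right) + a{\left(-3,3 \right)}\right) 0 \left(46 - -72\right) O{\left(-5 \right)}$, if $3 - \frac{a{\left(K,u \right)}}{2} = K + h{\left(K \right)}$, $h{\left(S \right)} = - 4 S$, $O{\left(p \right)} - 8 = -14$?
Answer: $0$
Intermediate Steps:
$O{\left(p \right)} = -6$ ($O{\left(p \right)} = 8 - 14 = -6$)
$a{\left(K,u \right)} = 6 + 6 K$ ($a{\left(K,u \right)} = 6 - 2 \left(K - 4 K\right) = 6 - 2 \left(- 3 K\right) = 6 + 6 K$)
$\left(\left(-2 - 5\right) + a{\left(-3,3 \right)}\right) 0 \left(46 - -72\right) O{\left(-5 \right)} = \left(\left(-2 - 5\right) + \left(6 + 6 \left(-3\right)\right)\right) 0 \left(46 - -72\right) \left(-6\right) = \left(\left(-2 - 5\right) + \left(6 - 18\right)\right) 0 \left(46 + 72\right) \left(-6\right) = \left(-7 - 12\right) 0 \cdot 118 \left(-6\right) = \left(-19\right) 0 \cdot 118 \left(-6\right) = 0 \cdot 118 \left(-6\right) = 0 \left(-6\right) = 0$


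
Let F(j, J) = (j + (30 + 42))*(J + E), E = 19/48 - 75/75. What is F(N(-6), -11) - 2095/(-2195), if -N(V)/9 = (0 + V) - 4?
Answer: -6598769/3512 ≈ -1878.9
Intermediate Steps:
N(V) = 36 - 9*V (N(V) = -9*((0 + V) - 4) = -9*(V - 4) = -9*(-4 + V) = 36 - 9*V)
E = -29/48 (E = 19*(1/48) - 75*1/75 = 19/48 - 1 = -29/48 ≈ -0.60417)
F(j, J) = (72 + j)*(-29/48 + J) (F(j, J) = (j + (30 + 42))*(J - 29/48) = (j + 72)*(-29/48 + J) = (72 + j)*(-29/48 + J))
F(N(-6), -11) - 2095/(-2195) = (-87/2 + 72*(-11) - 29*(36 - 9*(-6))/48 - 11*(36 - 9*(-6))) - 2095/(-2195) = (-87/2 - 792 - 29*(36 + 54)/48 - 11*(36 + 54)) - 2095*(-1)/2195 = (-87/2 - 792 - 29/48*90 - 11*90) - 1*(-419/439) = (-87/2 - 792 - 435/8 - 990) + 419/439 = -15039/8 + 419/439 = -6598769/3512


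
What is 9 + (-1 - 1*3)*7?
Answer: -19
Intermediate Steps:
9 + (-1 - 1*3)*7 = 9 + (-1 - 3)*7 = 9 - 4*7 = 9 - 28 = -19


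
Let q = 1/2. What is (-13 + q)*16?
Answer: -200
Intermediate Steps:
q = 1/2 ≈ 0.50000
(-13 + q)*16 = (-13 + 1/2)*16 = -25/2*16 = -200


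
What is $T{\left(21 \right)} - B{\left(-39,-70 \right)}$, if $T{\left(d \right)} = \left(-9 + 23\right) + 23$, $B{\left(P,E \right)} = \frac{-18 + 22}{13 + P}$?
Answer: $\frac{483}{13} \approx 37.154$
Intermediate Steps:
$B{\left(P,E \right)} = \frac{4}{13 + P}$
$T{\left(d \right)} = 37$ ($T{\left(d \right)} = 14 + 23 = 37$)
$T{\left(21 \right)} - B{\left(-39,-70 \right)} = 37 - \frac{4}{13 - 39} = 37 - \frac{4}{-26} = 37 - 4 \left(- \frac{1}{26}\right) = 37 - - \frac{2}{13} = 37 + \frac{2}{13} = \frac{483}{13}$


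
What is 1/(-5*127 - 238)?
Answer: -1/873 ≈ -0.0011455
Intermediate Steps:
1/(-5*127 - 238) = 1/(-635 - 238) = 1/(-873) = -1/873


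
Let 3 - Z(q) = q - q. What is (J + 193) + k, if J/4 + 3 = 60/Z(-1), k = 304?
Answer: 565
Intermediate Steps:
Z(q) = 3 (Z(q) = 3 - (q - q) = 3 - 1*0 = 3 + 0 = 3)
J = 68 (J = -12 + 4*(60/3) = -12 + 4*(60*(1/3)) = -12 + 4*20 = -12 + 80 = 68)
(J + 193) + k = (68 + 193) + 304 = 261 + 304 = 565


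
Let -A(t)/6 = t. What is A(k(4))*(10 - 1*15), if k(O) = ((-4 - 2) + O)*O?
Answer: -240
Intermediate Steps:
k(O) = O*(-6 + O) (k(O) = (-6 + O)*O = O*(-6 + O))
A(t) = -6*t
A(k(4))*(10 - 1*15) = (-24*(-6 + 4))*(10 - 1*15) = (-24*(-2))*(10 - 15) = -6*(-8)*(-5) = 48*(-5) = -240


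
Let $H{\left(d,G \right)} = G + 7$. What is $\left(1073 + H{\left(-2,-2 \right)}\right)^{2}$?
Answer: $1162084$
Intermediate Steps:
$H{\left(d,G \right)} = 7 + G$
$\left(1073 + H{\left(-2,-2 \right)}\right)^{2} = \left(1073 + \left(7 - 2\right)\right)^{2} = \left(1073 + 5\right)^{2} = 1078^{2} = 1162084$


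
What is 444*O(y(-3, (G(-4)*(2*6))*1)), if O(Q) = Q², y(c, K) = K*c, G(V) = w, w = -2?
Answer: 2301696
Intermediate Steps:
G(V) = -2
444*O(y(-3, (G(-4)*(2*6))*1)) = 444*((-4*6*1)*(-3))² = 444*((-2*12*1)*(-3))² = 444*(-24*1*(-3))² = 444*(-24*(-3))² = 444*72² = 444*5184 = 2301696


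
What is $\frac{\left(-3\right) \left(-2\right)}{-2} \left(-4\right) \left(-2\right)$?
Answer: $-24$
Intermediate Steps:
$\frac{\left(-3\right) \left(-2\right)}{-2} \left(-4\right) \left(-2\right) = 6 \left(- \frac{1}{2}\right) \left(-4\right) \left(-2\right) = \left(-3\right) \left(-4\right) \left(-2\right) = 12 \left(-2\right) = -24$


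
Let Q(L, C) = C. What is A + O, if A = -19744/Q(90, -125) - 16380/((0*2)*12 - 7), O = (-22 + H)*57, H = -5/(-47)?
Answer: 7343843/5875 ≈ 1250.0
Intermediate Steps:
H = 5/47 (H = -5*(-1/47) = 5/47 ≈ 0.10638)
O = -58653/47 (O = (-22 + 5/47)*57 = -1029/47*57 = -58653/47 ≈ -1247.9)
A = 312244/125 (A = -19744/(-125) - 16380/((0*2)*12 - 7) = -19744*(-1/125) - 16380/(0*12 - 7) = 19744/125 - 16380/(0 - 7) = 19744/125 - 16380/(-7) = 19744/125 - 16380*(-1/7) = 19744/125 + 2340 = 312244/125 ≈ 2498.0)
A + O = 312244/125 - 58653/47 = 7343843/5875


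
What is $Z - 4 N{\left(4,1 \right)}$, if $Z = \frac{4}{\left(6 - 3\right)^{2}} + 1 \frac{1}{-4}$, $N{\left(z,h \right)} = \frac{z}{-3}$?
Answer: $\frac{199}{36} \approx 5.5278$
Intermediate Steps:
$N{\left(z,h \right)} = - \frac{z}{3}$ ($N{\left(z,h \right)} = z \left(- \frac{1}{3}\right) = - \frac{z}{3}$)
$Z = \frac{7}{36}$ ($Z = \frac{4}{3^{2}} + 1 \left(- \frac{1}{4}\right) = \frac{4}{9} - \frac{1}{4} = \frac{7}{36} \approx 0.19444$)
$Z - 4 N{\left(4,1 \right)} = \frac{7}{36} - 4 \left(\left(- \frac{1}{3}\right) 4\right) = \frac{7}{36} - - \frac{16}{3} = \frac{7}{36} + \frac{16}{3} = \frac{199}{36}$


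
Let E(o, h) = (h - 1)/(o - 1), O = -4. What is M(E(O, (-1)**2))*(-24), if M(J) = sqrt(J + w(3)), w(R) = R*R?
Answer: -72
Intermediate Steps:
w(R) = R**2
E(o, h) = (-1 + h)/(-1 + o)
M(J) = sqrt(9 + J) (M(J) = sqrt(J + 3**2) = sqrt(J + 9) = sqrt(9 + J))
M(E(O, (-1)**2))*(-24) = sqrt(9 + (-1 + (-1)**2)/(-1 - 4))*(-24) = sqrt(9 + (-1 + 1)/(-5))*(-24) = sqrt(9 - 1/5*0)*(-24) = sqrt(9 + 0)*(-24) = sqrt(9)*(-24) = 3*(-24) = -72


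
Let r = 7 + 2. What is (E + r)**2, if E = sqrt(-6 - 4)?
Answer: (9 + I*sqrt(10))**2 ≈ 71.0 + 56.921*I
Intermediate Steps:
E = I*sqrt(10) (E = sqrt(-10) = I*sqrt(10) ≈ 3.1623*I)
r = 9
(E + r)**2 = (I*sqrt(10) + 9)**2 = (9 + I*sqrt(10))**2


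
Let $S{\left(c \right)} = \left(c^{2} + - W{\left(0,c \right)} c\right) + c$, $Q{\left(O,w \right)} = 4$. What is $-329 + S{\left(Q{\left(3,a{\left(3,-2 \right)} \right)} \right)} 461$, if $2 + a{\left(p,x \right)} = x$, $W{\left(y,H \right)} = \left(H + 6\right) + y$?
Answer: $-9549$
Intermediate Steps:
$W{\left(y,H \right)} = 6 + H + y$ ($W{\left(y,H \right)} = \left(6 + H\right) + y = 6 + H + y$)
$a{\left(p,x \right)} = -2 + x$
$S{\left(c \right)} = c + c^{2} + c \left(-6 - c\right)$ ($S{\left(c \right)} = \left(c^{2} + - (6 + c + 0) c\right) + c = \left(c^{2} + - (6 + c) c\right) + c = \left(c^{2} + \left(-6 - c\right) c\right) + c = \left(c^{2} + c \left(-6 - c\right)\right) + c = c + c^{2} + c \left(-6 - c\right)$)
$-329 + S{\left(Q{\left(3,a{\left(3,-2 \right)} \right)} \right)} 461 = -329 + \left(-5\right) 4 \cdot 461 = -329 - 9220 = -9549$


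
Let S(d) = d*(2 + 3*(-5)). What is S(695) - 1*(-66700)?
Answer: 57665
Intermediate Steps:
S(d) = -13*d (S(d) = d*(2 - 15) = d*(-13) = -13*d)
S(695) - 1*(-66700) = -13*695 - 1*(-66700) = -9035 + 66700 = 57665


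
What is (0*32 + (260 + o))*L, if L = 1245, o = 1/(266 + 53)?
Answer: 103261545/319 ≈ 3.2370e+5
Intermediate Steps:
o = 1/319 ≈ 0.0031348
(0*32 + (260 + o))*L = (0*32 + (260 + 1/319))*1245 = (0 + 82941/319)*1245 = (82941/319)*1245 = 103261545/319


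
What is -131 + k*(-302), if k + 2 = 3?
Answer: -433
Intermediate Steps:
k = 1 (k = -2 + 3 = 1)
-131 + k*(-302) = -131 + 1*(-302) = -131 - 302 = -433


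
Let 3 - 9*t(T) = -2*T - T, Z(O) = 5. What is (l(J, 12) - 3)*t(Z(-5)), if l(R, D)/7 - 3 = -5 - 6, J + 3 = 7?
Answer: -118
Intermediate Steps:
J = 4 (J = -3 + 7 = 4)
l(R, D) = -56 (l(R, D) = 21 + 7*(-5 - 6) = 21 + 7*(-11) = 21 - 77 = -56)
t(T) = 1/3 + T/3 (t(T) = 1/3 - (-2*T - T)/9 = 1/3 - (-1)*T/3 = 1/3 + T/3)
(l(J, 12) - 3)*t(Z(-5)) = (-56 - 3)*(1/3 + (1/3)*5) = -59*(1/3 + 5/3) = -59*2 = -118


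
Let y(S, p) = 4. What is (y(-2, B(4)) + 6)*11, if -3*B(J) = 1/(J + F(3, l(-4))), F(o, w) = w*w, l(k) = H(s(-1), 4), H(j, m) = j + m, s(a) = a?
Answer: 110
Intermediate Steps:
l(k) = 3 (l(k) = -1 + 4 = 3)
F(o, w) = w**2
B(J) = -1/(3*(9 + J)) (B(J) = -1/(3*(J + 3**2)) = -1/(3*(J + 9)) = -1/(3*(9 + J)))
(y(-2, B(4)) + 6)*11 = (4 + 6)*11 = 10*11 = 110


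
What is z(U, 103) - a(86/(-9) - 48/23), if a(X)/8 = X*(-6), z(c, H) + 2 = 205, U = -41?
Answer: -24553/69 ≈ -355.84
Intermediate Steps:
z(c, H) = 203 (z(c, H) = -2 + 205 = 203)
a(X) = -48*X (a(X) = 8*(X*(-6)) = 8*(-6*X) = -48*X)
z(U, 103) - a(86/(-9) - 48/23) = 203 - (-48)*(86/(-9) - 48/23) = 203 - (-48)*(86*(-1/9) - 48*1/23) = 203 - (-48)*(-86/9 - 48/23) = 203 - (-48)*(-2410)/207 = 203 - 1*38560/69 = 203 - 38560/69 = -24553/69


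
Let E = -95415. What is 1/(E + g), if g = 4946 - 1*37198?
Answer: -1/127667 ≈ -7.8329e-6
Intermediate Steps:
g = -32252 (g = 4946 - 37198 = -32252)
1/(E + g) = 1/(-95415 - 32252) = 1/(-127667) = -1/127667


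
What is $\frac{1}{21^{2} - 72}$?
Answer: $\frac{1}{369} \approx 0.00271$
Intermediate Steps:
$\frac{1}{21^{2} - 72} = \frac{1}{441 - 72} = \frac{1}{369}$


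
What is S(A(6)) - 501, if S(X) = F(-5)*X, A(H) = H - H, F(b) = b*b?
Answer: -501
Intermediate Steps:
F(b) = b²
A(H) = 0
S(X) = 25*X (S(X) = (-5)²*X = 25*X)
S(A(6)) - 501 = 25*0 - 501 = 0 - 501 = -501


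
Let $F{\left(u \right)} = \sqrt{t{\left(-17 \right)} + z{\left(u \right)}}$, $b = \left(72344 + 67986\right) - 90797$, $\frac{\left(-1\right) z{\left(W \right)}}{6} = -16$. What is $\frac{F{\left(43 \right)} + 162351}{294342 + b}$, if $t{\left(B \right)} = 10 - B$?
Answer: $\frac{7731}{16375} + \frac{\sqrt{123}}{343875} \approx 0.47215$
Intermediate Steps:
$z{\left(W \right)} = 96$ ($z{\left(W \right)} = \left(-6\right) \left(-16\right) = 96$)
$b = 49533$ ($b = 140330 - 90797 = 49533$)
$F{\left(u \right)} = \sqrt{123}$ ($F{\left(u \right)} = \sqrt{\left(10 - -17\right) + 96} = \sqrt{\left(10 + 17\right) + 96} = \sqrt{27 + 96} = \sqrt{123}$)
$\frac{F{\left(43 \right)} + 162351}{294342 + b} = \frac{\sqrt{123} + 162351}{294342 + 49533} = \frac{162351 + \sqrt{123}}{343875} = \left(162351 + \sqrt{123}\right) \frac{1}{343875} = \frac{7731}{16375} + \frac{\sqrt{123}}{343875}$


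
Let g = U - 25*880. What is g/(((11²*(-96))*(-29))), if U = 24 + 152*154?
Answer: 179/42108 ≈ 0.0042510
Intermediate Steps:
U = 23432 (U = 24 + 23408 = 23432)
g = 1432 (g = 23432 - 25*880 = 23432 - 22000 = 1432)
g/(((11²*(-96))*(-29))) = 1432/(((11²*(-96))*(-29))) = 1432/(((121*(-96))*(-29))) = 1432/((-11616*(-29))) = 1432/336864 = 1432*(1/336864) = 179/42108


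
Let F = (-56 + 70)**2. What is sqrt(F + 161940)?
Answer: 2*sqrt(40534) ≈ 402.66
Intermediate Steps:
F = 196 (F = 14**2 = 196)
sqrt(F + 161940) = sqrt(196 + 161940) = sqrt(162136) = 2*sqrt(40534)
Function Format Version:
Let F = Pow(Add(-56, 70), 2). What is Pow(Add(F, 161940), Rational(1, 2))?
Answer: Mul(2, Pow(40534, Rational(1, 2))) ≈ 402.66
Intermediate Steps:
F = 196 (F = Pow(14, 2) = 196)
Pow(Add(F, 161940), Rational(1, 2)) = Pow(Add(196, 161940), Rational(1, 2)) = Pow(162136, Rational(1, 2)) = Mul(2, Pow(40534, Rational(1, 2)))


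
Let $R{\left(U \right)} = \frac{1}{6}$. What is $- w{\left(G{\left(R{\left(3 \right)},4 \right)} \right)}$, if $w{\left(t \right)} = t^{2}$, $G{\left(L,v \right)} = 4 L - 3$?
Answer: $- \frac{49}{9} \approx -5.4444$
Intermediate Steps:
$R{\left(U \right)} = \frac{1}{6}$
$G{\left(L,v \right)} = -3 + 4 L$
$- w{\left(G{\left(R{\left(3 \right)},4 \right)} \right)} = - \left(-3 + 4 \cdot \frac{1}{6}\right)^{2} = - \left(-3 + \frac{2}{3}\right)^{2} = - \left(- \frac{7}{3}\right)^{2} = \left(-1\right) \frac{49}{9} = - \frac{49}{9}$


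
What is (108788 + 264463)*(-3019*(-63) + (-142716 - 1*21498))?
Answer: 9698180733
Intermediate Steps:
(108788 + 264463)*(-3019*(-63) + (-142716 - 1*21498)) = 373251*(190197 + (-142716 - 21498)) = 373251*(190197 - 164214) = 373251*25983 = 9698180733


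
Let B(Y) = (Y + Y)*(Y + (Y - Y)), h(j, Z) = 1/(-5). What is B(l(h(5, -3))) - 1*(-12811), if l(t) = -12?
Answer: 13099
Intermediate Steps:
h(j, Z) = -⅕
B(Y) = 2*Y² (B(Y) = (2*Y)*(Y + 0) = (2*Y)*Y = 2*Y²)
B(l(h(5, -3))) - 1*(-12811) = 2*(-12)² - 1*(-12811) = 2*144 + 12811 = 288 + 12811 = 13099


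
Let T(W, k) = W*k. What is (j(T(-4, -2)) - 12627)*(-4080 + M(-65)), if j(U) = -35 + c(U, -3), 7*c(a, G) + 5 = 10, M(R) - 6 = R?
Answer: 366835431/7 ≈ 5.2405e+7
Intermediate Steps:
M(R) = 6 + R
c(a, G) = 5/7 (c(a, G) = -5/7 + (⅐)*10 = -5/7 + 10/7 = 5/7)
j(U) = -240/7 (j(U) = -35 + 5/7 = -240/7)
(j(T(-4, -2)) - 12627)*(-4080 + M(-65)) = (-240/7 - 12627)*(-4080 + (6 - 65)) = -88629*(-4080 - 59)/7 = -88629/7*(-4139) = 366835431/7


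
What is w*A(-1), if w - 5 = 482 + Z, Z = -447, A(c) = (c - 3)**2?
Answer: 640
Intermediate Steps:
A(c) = (-3 + c)**2
w = 40 (w = 5 + (482 - 447) = 5 + 35 = 40)
w*A(-1) = 40*(-3 - 1)**2 = 40*(-4)**2 = 40*16 = 640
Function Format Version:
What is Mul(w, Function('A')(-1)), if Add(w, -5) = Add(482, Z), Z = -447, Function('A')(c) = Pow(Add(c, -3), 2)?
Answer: 640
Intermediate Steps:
Function('A')(c) = Pow(Add(-3, c), 2)
w = 40 (w = Add(5, Add(482, -447)) = Add(5, 35) = 40)
Mul(w, Function('A')(-1)) = Mul(40, Pow(Add(-3, -1), 2)) = Mul(40, Pow(-4, 2)) = Mul(40, 16) = 640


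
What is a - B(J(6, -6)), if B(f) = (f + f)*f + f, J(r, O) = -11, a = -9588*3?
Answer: -28995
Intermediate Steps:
a = -28764
B(f) = f + 2*f² (B(f) = (2*f)*f + f = 2*f² + f = f + 2*f²)
a - B(J(6, -6)) = -28764 - (-11)*(1 + 2*(-11)) = -28764 - (-11)*(1 - 22) = -28764 - (-11)*(-21) = -28764 - 1*231 = -28764 - 231 = -28995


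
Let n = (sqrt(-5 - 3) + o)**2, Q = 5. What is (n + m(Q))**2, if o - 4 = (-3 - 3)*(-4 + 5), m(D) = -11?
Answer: 97 + 240*I*sqrt(2) ≈ 97.0 + 339.41*I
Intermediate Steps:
o = -2 (o = 4 + (-3 - 3)*(-4 + 5) = 4 - 6*1 = 4 - 6 = -2)
n = (-2 + 2*I*sqrt(2))**2 (n = (sqrt(-5 - 3) - 2)**2 = (sqrt(-8) - 2)**2 = (2*I*sqrt(2) - 2)**2 = (-2 + 2*I*sqrt(2))**2 ≈ -4.0 - 11.314*I)
(n + m(Q))**2 = (4*(1 - I*sqrt(2))**2 - 11)**2 = (-11 + 4*(1 - I*sqrt(2))**2)**2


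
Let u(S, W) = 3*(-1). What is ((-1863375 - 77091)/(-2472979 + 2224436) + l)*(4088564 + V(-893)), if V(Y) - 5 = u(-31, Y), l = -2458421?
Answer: -2498201280986873542/248543 ≈ -1.0051e+13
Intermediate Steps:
u(S, W) = -3
V(Y) = 2 (V(Y) = 5 - 3 = 2)
((-1863375 - 77091)/(-2472979 + 2224436) + l)*(4088564 + V(-893)) = ((-1863375 - 77091)/(-2472979 + 2224436) - 2458421)*(4088564 + 2) = (-1940466/(-248543) - 2458421)*4088566 = (-1940466*(-1/248543) - 2458421)*4088566 = (1940466/248543 - 2458421)*4088566 = -611021390137/248543*4088566 = -2498201280986873542/248543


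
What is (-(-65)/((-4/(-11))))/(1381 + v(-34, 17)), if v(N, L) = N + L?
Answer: 65/496 ≈ 0.13105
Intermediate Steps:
v(N, L) = L + N
(-(-65)/((-4/(-11))))/(1381 + v(-34, 17)) = (-(-65)/((-4/(-11))))/(1381 + (17 - 34)) = (-(-65)/((-4*(-1/11))))/(1381 - 17) = (-(-65)/4/11)/1364 = (-(-65)*11/4)/1364 = (-5*(-143/4))/1364 = (1/1364)*(715/4) = 65/496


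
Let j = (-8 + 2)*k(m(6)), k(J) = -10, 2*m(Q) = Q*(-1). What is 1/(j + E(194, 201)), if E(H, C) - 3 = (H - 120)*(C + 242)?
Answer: 1/32845 ≈ 3.0446e-5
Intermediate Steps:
m(Q) = -Q/2 (m(Q) = (Q*(-1))/2 = (-Q)/2 = -Q/2)
E(H, C) = 3 + (-120 + H)*(242 + C) (E(H, C) = 3 + (H - 120)*(C + 242) = 3 + (-120 + H)*(242 + C))
j = 60 (j = (-8 + 2)*(-10) = -6*(-10) = 60)
1/(j + E(194, 201)) = 1/(60 + (-29037 - 120*201 + 242*194 + 201*194)) = 1/(60 + (-29037 - 24120 + 46948 + 38994)) = 1/(60 + 32785) = 1/32845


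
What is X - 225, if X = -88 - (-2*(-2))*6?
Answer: -337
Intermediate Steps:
X = -112 (X = -88 - 4*6 = -88 - 1*24 = -88 - 24 = -112)
X - 225 = -112 - 225 = -337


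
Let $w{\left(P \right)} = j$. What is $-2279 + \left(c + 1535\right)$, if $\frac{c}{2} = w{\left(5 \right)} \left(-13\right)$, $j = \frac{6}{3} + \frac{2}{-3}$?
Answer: $- \frac{2336}{3} \approx -778.67$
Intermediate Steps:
$j = \frac{4}{3}$ ($j = 6 \cdot \frac{1}{3} + 2 \left(- \frac{1}{3}\right) = 2 - \frac{2}{3} = \frac{4}{3} \approx 1.3333$)
$w{\left(P \right)} = \frac{4}{3}$
$c = - \frac{104}{3}$ ($c = 2 \cdot \frac{4}{3} \left(-13\right) = 2 \left(- \frac{52}{3}\right) = - \frac{104}{3} \approx -34.667$)
$-2279 + \left(c + 1535\right) = -2279 + \left(- \frac{104}{3} + 1535\right) = -2279 + \frac{4501}{3} = - \frac{2336}{3}$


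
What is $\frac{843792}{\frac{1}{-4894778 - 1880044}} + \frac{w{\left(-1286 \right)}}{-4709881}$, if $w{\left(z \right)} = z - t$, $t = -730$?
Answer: $- \frac{26924225981331041588}{4709881} \approx -5.7165 \cdot 10^{12}$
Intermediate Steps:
$w{\left(z \right)} = 730 + z$ ($w{\left(z \right)} = z - -730 = z + 730 = 730 + z$)
$\frac{843792}{\frac{1}{-4894778 - 1880044}} + \frac{w{\left(-1286 \right)}}{-4709881} = \frac{843792}{\frac{1}{-4894778 - 1880044}} + \frac{730 - 1286}{-4709881} = \frac{843792}{\frac{1}{-6774822}} - - \frac{556}{4709881} = \frac{843792}{- \frac{1}{6774822}} + \frac{556}{4709881} = 843792 \left(-6774822\right) + \frac{556}{4709881} = -5716540605024 + \frac{556}{4709881} = - \frac{26924225981331041588}{4709881}$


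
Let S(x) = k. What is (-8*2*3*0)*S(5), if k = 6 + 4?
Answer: 0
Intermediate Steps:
k = 10
S(x) = 10
(-8*2*3*0)*S(5) = -8*2*3*0*10 = -48*0*10 = -8*0*10 = 0*10 = 0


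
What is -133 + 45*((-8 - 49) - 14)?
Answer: -3328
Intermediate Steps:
-133 + 45*((-8 - 49) - 14) = -133 + 45*(-57 - 14) = -133 + 45*(-71) = -133 - 3195 = -3328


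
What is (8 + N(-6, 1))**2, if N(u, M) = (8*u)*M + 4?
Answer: 1296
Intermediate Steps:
N(u, M) = 4 + 8*M*u (N(u, M) = 8*M*u + 4 = 4 + 8*M*u)
(8 + N(-6, 1))**2 = (8 + (4 + 8*1*(-6)))**2 = (8 + (4 - 48))**2 = (8 - 44)**2 = (-36)**2 = 1296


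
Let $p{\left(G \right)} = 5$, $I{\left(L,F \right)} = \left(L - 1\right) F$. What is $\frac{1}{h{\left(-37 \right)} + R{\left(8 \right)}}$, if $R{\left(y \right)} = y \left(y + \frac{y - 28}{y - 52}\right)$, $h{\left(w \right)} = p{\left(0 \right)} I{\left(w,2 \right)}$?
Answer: $- \frac{11}{3436} \approx -0.0032014$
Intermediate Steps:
$I{\left(L,F \right)} = F \left(-1 + L\right)$ ($I{\left(L,F \right)} = \left(-1 + L\right) F = F \left(-1 + L\right)$)
$h{\left(w \right)} = -10 + 10 w$ ($h{\left(w \right)} = 5 \cdot 2 \left(-1 + w\right) = 5 \left(-2 + 2 w\right) = -10 + 10 w$)
$R{\left(y \right)} = y \left(y + \frac{-28 + y}{-52 + y}\right)$
$\frac{1}{h{\left(-37 \right)} + R{\left(8 \right)}} = \frac{1}{\left(-10 + 10 \left(-37\right)\right) + \frac{8 \left(-28 + 8^{2} - 408\right)}{-52 + 8}} = \frac{1}{\left(-10 - 370\right) + \frac{8 \left(-28 + 64 - 408\right)}{-44}} = \frac{1}{-380 + 8 \left(- \frac{1}{44}\right) \left(-372\right)} = \frac{1}{-380 + \frac{744}{11}} = \frac{1}{- \frac{3436}{11}} = - \frac{11}{3436}$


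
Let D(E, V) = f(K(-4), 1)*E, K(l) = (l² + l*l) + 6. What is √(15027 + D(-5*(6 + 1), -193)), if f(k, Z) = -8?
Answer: √15307 ≈ 123.72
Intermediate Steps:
K(l) = 6 + 2*l² (K(l) = (l² + l²) + 6 = 2*l² + 6 = 6 + 2*l²)
D(E, V) = -8*E
√(15027 + D(-5*(6 + 1), -193)) = √(15027 - (-40)*(6 + 1)) = √(15027 - (-40)*7) = √(15027 - 8*(-35)) = √(15027 + 280) = √15307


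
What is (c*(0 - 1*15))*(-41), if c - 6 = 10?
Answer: 9840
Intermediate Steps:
c = 16 (c = 6 + 10 = 16)
(c*(0 - 1*15))*(-41) = (16*(0 - 1*15))*(-41) = (16*(0 - 15))*(-41) = (16*(-15))*(-41) = -240*(-41) = 9840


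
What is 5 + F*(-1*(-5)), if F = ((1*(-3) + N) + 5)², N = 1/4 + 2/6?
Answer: 5525/144 ≈ 38.368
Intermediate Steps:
N = 7/12 (N = 1*(¼) + 2*(⅙) = ¼ + ⅓ = 7/12 ≈ 0.58333)
F = 961/144 (F = ((1*(-3) + 7/12) + 5)² = ((-3 + 7/12) + 5)² = (-29/12 + 5)² = (31/12)² = 961/144 ≈ 6.6736)
5 + F*(-1*(-5)) = 5 + 961*(-1*(-5))/144 = 5 + (961/144)*5 = 5 + 4805/144 = 5525/144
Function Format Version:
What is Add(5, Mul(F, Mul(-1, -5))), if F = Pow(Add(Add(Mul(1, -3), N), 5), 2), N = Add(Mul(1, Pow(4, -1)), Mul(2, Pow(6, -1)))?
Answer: Rational(5525, 144) ≈ 38.368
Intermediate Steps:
N = Rational(7, 12) (N = Add(Mul(1, Rational(1, 4)), Mul(2, Rational(1, 6))) = Add(Rational(1, 4), Rational(1, 3)) = Rational(7, 12) ≈ 0.58333)
F = Rational(961, 144) (F = Pow(Add(Add(Mul(1, -3), Rational(7, 12)), 5), 2) = Pow(Add(Add(-3, Rational(7, 12)), 5), 2) = Pow(Add(Rational(-29, 12), 5), 2) = Pow(Rational(31, 12), 2) = Rational(961, 144) ≈ 6.6736)
Add(5, Mul(F, Mul(-1, -5))) = Add(5, Mul(Rational(961, 144), Mul(-1, -5))) = Add(5, Mul(Rational(961, 144), 5)) = Add(5, Rational(4805, 144)) = Rational(5525, 144)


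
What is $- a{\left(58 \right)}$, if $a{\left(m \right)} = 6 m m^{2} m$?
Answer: $-67898976$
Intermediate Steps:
$a{\left(m \right)} = 6 m^{4}$ ($a{\left(m \right)} = 6 m^{3} m = 6 m^{4}$)
$- a{\left(58 \right)} = - 6 \cdot 58^{4} = - 6 \cdot 11316496 = \left(-1\right) 67898976 = -67898976$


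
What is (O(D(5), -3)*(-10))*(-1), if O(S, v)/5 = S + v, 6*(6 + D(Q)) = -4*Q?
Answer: -1850/3 ≈ -616.67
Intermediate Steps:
D(Q) = -6 - 2*Q/3 (D(Q) = -6 + (-4*Q)/6 = -6 - 2*Q/3)
O(S, v) = 5*S + 5*v (O(S, v) = 5*(S + v) = 5*S + 5*v)
(O(D(5), -3)*(-10))*(-1) = ((5*(-6 - ⅔*5) + 5*(-3))*(-10))*(-1) = ((5*(-6 - 10/3) - 15)*(-10))*(-1) = ((5*(-28/3) - 15)*(-10))*(-1) = ((-140/3 - 15)*(-10))*(-1) = -185/3*(-10)*(-1) = (1850/3)*(-1) = -1850/3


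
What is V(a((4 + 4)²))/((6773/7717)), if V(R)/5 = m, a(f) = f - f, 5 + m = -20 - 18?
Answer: -1659155/6773 ≈ -244.97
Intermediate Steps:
m = -43 (m = -5 + (-20 - 18) = -5 - 38 = -43)
a(f) = 0
V(R) = -215 (V(R) = 5*(-43) = -215)
V(a((4 + 4)²))/((6773/7717)) = -215/(6773/7717) = -215/(6773*(1/7717)) = -215/6773/7717 = -215*7717/6773 = -1659155/6773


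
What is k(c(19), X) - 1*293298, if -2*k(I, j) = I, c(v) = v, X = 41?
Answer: -586615/2 ≈ -2.9331e+5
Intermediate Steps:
k(I, j) = -I/2
k(c(19), X) - 1*293298 = -1/2*19 - 1*293298 = -19/2 - 293298 = -586615/2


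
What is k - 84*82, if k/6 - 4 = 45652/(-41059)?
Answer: -282102888/41059 ≈ -6870.7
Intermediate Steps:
k = 711504/41059 (k = 24 + 6*(45652/(-41059)) = 24 + 6*(45652*(-1/41059)) = 24 + 6*(-45652/41059) = 24 - 273912/41059 = 711504/41059 ≈ 17.329)
k - 84*82 = 711504/41059 - 84*82 = 711504/41059 - 1*6888 = 711504/41059 - 6888 = -282102888/41059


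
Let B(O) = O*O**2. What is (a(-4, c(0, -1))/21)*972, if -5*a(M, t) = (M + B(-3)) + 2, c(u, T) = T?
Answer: 9396/35 ≈ 268.46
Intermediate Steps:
B(O) = O**3
a(M, t) = 5 - M/5 (a(M, t) = -((M + (-3)**3) + 2)/5 = -((M - 27) + 2)/5 = -((-27 + M) + 2)/5 = -(-25 + M)/5 = 5 - M/5)
(a(-4, c(0, -1))/21)*972 = ((5 - 1/5*(-4))/21)*972 = ((5 + 4/5)*(1/21))*972 = ((29/5)*(1/21))*972 = (29/105)*972 = 9396/35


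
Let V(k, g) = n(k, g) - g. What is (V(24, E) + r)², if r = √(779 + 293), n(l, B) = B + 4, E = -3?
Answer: 1088 + 32*√67 ≈ 1349.9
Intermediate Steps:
n(l, B) = 4 + B
r = 4*√67 (r = √1072 = 4*√67 ≈ 32.741)
V(k, g) = 4 (V(k, g) = (4 + g) - g = 4)
(V(24, E) + r)² = (4 + 4*√67)²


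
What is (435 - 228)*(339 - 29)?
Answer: 64170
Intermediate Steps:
(435 - 228)*(339 - 29) = 207*310 = 64170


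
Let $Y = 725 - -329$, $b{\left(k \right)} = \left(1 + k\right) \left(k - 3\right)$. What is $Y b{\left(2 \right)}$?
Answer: $-3162$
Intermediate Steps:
$b{\left(k \right)} = \left(1 + k\right) \left(-3 + k\right)$
$Y = 1054$ ($Y = 725 + 329 = 1054$)
$Y b{\left(2 \right)} = 1054 \left(-3 + 2^{2} - 4\right) = 1054 \left(-3 + 4 - 4\right) = 1054 \left(-3\right) = -3162$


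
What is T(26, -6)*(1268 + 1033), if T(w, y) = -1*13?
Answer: -29913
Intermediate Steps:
T(w, y) = -13
T(26, -6)*(1268 + 1033) = -13*(1268 + 1033) = -13*2301 = -29913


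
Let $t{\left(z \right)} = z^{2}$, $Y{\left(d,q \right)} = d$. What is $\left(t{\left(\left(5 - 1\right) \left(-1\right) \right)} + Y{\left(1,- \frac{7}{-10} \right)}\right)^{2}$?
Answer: $289$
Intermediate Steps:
$\left(t{\left(\left(5 - 1\right) \left(-1\right) \right)} + Y{\left(1,- \frac{7}{-10} \right)}\right)^{2} = \left(\left(\left(5 - 1\right) \left(-1\right)\right)^{2} + 1\right)^{2} = \left(\left(4 \left(-1\right)\right)^{2} + 1\right)^{2} = \left(\left(-4\right)^{2} + 1\right)^{2} = \left(16 + 1\right)^{2} = 17^{2} = 289$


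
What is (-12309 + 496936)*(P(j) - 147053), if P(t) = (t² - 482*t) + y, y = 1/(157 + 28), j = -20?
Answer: -12284036358308/185 ≈ -6.6400e+10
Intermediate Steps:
y = 1/185 ≈ 0.0054054
P(t) = 1/185 + t² - 482*t (P(t) = (t² - 482*t) + 1/185 = 1/185 + t² - 482*t)
(-12309 + 496936)*(P(j) - 147053) = (-12309 + 496936)*((1/185 + (-20)² - 482*(-20)) - 147053) = 484627*((1/185 + 400 + 9640) - 147053) = 484627*(1857401/185 - 147053) = 484627*(-25347404/185) = -12284036358308/185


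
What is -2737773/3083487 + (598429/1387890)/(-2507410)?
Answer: -3175825750147036541/3576854442732902100 ≈ -0.88788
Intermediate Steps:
-2737773/3083487 + (598429/1387890)/(-2507410) = -2737773*1/3083487 + (598429*(1/1387890))*(-1/2507410) = -912591/1027829 + (598429/1387890)*(-1/2507410) = -912591/1027829 - 598429/3480009264900 = -3175825750147036541/3576854442732902100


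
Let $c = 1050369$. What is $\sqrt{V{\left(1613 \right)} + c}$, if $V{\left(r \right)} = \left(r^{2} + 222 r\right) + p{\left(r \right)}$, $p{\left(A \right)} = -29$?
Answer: $\sqrt{4010195} \approx 2002.5$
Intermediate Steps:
$V{\left(r \right)} = -29 + r^{2} + 222 r$ ($V{\left(r \right)} = \left(r^{2} + 222 r\right) - 29 = -29 + r^{2} + 222 r$)
$\sqrt{V{\left(1613 \right)} + c} = \sqrt{\left(-29 + 1613^{2} + 222 \cdot 1613\right) + 1050369} = \sqrt{\left(-29 + 2601769 + 358086\right) + 1050369} = \sqrt{2959826 + 1050369} = \sqrt{4010195}$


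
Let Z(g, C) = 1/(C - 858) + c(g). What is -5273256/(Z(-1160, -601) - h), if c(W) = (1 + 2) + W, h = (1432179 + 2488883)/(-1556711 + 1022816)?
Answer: 2053808776341540/447764049911 ≈ 4586.8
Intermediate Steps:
h = -3921062/533895 (h = 3921062/(-533895) = 3921062*(-1/533895) = -3921062/533895 ≈ -7.3443)
c(W) = 3 + W
Z(g, C) = 3 + g + 1/(-858 + C) (Z(g, C) = 1/(C - 858) + (3 + g) = 1/(-858 + C) + (3 + g) = 3 + g + 1/(-858 + C))
-5273256/(Z(-1160, -601) - h) = -5273256/((-2573 - 858*(-1160) - 601*(3 - 1160))/(-858 - 601) - 1*(-3921062/533895)) = -5273256/((-2573 + 995280 - 601*(-1157))/(-1459) + 3921062/533895) = -5273256/(-(-2573 + 995280 + 695357)/1459 + 3921062/533895) = -5273256/(-1/1459*1688064 + 3921062/533895) = -5273256/(-1688064/1459 + 3921062/533895) = -5273256/(-895528099822/778952805) = -5273256*(-778952805/895528099822) = 2053808776341540/447764049911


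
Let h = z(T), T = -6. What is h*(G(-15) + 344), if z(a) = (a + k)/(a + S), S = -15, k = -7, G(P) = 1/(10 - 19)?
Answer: 40235/189 ≈ 212.88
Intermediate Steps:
G(P) = -1/9 (G(P) = 1/(-9) = -1/9)
z(a) = (-7 + a)/(-15 + a) (z(a) = (a - 7)/(a - 15) = (-7 + a)/(-15 + a))
h = 13/21 (h = (-7 - 6)/(-15 - 6) = -13/(-21) = -1/21*(-13) = 13/21 ≈ 0.61905)
h*(G(-15) + 344) = 13*(-1/9 + 344)/21 = (13/21)*(3095/9) = 40235/189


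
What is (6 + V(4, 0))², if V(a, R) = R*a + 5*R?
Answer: 36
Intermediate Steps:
V(a, R) = 5*R + R*a
(6 + V(4, 0))² = (6 + 0*(5 + 4))² = (6 + 0*9)² = (6 + 0)² = 6² = 36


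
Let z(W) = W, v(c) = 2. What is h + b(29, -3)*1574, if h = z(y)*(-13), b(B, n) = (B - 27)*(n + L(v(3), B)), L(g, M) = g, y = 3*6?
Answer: -3382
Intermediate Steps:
y = 18
b(B, n) = (-27 + B)*(2 + n) (b(B, n) = (B - 27)*(n + 2) = (-27 + B)*(2 + n))
h = -234 (h = 18*(-13) = -234)
h + b(29, -3)*1574 = -234 + (-54 - 27*(-3) + 2*29 + 29*(-3))*1574 = -234 + (-54 + 81 + 58 - 87)*1574 = -234 - 2*1574 = -234 - 3148 = -3382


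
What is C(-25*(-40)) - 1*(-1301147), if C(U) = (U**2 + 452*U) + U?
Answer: 2754147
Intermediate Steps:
C(U) = U**2 + 453*U
C(-25*(-40)) - 1*(-1301147) = (-25*(-40))*(453 - 25*(-40)) - 1*(-1301147) = 1000*(453 + 1000) + 1301147 = 1000*1453 + 1301147 = 1453000 + 1301147 = 2754147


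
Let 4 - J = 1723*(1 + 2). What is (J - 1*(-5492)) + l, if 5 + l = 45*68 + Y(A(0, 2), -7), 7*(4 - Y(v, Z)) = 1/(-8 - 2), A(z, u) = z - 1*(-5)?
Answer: 237021/70 ≈ 3386.0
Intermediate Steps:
A(z, u) = 5 + z (A(z, u) = z + 5 = 5 + z)
J = -5165 (J = 4 - 1723*(1 + 2) = 4 - 1723*3 = 4 - 1*5169 = 4 - 5169 = -5165)
Y(v, Z) = 281/70 (Y(v, Z) = 4 - 1/(7*(-8 - 2)) = 4 - ⅐/(-10) = 4 - ⅐*(-⅒) = 4 + 1/70 = 281/70)
l = 214131/70 (l = -5 + (45*68 + 281/70) = -5 + (3060 + 281/70) = -5 + 214481/70 = 214131/70 ≈ 3059.0)
(J - 1*(-5492)) + l = (-5165 - 1*(-5492)) + 214131/70 = (-5165 + 5492) + 214131/70 = 327 + 214131/70 = 237021/70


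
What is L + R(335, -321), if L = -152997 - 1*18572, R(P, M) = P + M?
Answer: -171555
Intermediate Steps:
R(P, M) = M + P
L = -171569 (L = -152997 - 18572 = -171569)
L + R(335, -321) = -171569 + (-321 + 335) = -171569 + 14 = -171555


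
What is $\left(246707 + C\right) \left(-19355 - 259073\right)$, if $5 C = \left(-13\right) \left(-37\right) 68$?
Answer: $- \frac{352557506004}{5} \approx -7.0511 \cdot 10^{10}$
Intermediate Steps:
$C = \frac{32708}{5}$ ($C = \frac{\left(-13\right) \left(-37\right) 68}{5} = \frac{481 \cdot 68}{5} = \frac{1}{5} \cdot 32708 = \frac{32708}{5} \approx 6541.6$)
$\left(246707 + C\right) \left(-19355 - 259073\right) = \left(246707 + \frac{32708}{5}\right) \left(-19355 - 259073\right) = \frac{1266243}{5} \left(-278428\right) = - \frac{352557506004}{5}$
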